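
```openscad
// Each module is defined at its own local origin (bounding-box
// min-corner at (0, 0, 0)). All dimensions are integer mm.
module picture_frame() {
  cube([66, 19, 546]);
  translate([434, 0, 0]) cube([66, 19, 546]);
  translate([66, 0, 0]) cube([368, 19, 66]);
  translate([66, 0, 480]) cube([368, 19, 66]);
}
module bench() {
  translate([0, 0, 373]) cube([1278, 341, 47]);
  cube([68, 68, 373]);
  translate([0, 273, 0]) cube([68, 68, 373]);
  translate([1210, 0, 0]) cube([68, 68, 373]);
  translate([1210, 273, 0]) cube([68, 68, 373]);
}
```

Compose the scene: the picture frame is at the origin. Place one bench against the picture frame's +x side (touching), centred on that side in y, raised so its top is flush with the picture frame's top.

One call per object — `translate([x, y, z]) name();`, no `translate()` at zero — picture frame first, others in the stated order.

picture_frame();
translate([500, -161, 126]) bench();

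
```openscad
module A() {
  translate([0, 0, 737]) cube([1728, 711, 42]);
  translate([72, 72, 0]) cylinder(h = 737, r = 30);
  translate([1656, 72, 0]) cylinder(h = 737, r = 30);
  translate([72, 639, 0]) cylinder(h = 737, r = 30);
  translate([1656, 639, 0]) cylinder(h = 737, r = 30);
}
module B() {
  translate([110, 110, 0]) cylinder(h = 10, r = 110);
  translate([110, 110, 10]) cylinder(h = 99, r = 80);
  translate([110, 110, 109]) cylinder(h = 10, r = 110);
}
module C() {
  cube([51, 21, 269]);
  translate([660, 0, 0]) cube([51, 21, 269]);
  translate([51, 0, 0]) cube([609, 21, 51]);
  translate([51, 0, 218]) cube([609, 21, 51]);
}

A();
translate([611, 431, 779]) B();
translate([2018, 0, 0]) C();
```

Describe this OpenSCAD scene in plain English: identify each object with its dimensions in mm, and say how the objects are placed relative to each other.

A is a table with a 1728×711 mm rectangular top, 42 mm thick, top surface at z = 779 mm, supported by four round legs of 60 mm diameter, each leg's bounding box inset 42 mm from the nearest pair of top edges, running from the floor.

B is a spool: two coaxial disc flanges of radius 110 mm and thickness 10 mm, joined by a core cylinder of radius 80 mm and height 99 mm. The lower flange rests on z = 0 and the three cylinders share a vertical axis.

C is a rectangular picture frame lying in the x–z plane (depth along y). The opening is 609 mm wide (x) by 167 mm tall (z), surrounded by a border 51 mm wide on all four sides. The frame is 21 mm deep and is made of two full-height vertical stiles with two horizontal rails fitted between them.

The spool is on top of the table. The picture frame is on the floor beside the table on its +x side.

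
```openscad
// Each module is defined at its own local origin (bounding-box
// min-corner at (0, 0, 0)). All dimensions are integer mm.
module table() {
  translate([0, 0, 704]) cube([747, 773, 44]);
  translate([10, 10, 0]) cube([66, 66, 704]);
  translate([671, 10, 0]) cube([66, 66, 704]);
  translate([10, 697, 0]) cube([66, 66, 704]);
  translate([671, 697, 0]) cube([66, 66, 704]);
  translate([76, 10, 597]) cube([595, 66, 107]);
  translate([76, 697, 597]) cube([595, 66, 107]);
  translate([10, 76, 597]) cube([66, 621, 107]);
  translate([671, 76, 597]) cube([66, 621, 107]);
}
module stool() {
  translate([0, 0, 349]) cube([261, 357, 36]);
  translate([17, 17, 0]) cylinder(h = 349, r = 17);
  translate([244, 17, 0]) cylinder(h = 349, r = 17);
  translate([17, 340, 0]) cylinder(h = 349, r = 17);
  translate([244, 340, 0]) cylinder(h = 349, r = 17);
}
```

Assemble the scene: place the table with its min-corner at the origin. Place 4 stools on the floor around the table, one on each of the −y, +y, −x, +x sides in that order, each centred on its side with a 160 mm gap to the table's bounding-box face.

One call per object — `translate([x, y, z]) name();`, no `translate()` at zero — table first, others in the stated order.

table();
translate([243, -517, 0]) stool();
translate([243, 933, 0]) stool();
translate([-421, 208, 0]) stool();
translate([907, 208, 0]) stool();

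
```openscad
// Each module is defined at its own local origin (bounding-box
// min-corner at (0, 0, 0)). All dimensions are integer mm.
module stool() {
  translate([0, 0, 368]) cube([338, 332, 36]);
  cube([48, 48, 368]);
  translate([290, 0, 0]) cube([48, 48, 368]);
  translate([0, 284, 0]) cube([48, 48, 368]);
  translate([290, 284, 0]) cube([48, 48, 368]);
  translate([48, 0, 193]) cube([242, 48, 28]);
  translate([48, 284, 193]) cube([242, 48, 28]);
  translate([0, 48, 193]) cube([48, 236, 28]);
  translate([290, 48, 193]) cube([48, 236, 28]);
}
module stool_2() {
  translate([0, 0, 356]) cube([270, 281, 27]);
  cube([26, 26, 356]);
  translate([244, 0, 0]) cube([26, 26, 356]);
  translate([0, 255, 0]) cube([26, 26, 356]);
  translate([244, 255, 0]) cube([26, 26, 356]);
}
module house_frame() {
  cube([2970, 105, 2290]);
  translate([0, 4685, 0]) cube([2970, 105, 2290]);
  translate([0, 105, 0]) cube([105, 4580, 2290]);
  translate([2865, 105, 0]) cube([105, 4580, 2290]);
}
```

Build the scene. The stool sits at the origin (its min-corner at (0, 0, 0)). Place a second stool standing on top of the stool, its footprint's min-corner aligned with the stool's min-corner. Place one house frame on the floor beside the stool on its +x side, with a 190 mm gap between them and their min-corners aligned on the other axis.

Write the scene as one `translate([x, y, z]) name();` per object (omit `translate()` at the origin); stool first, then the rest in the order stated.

stool();
translate([0, 0, 404]) stool_2();
translate([528, 0, 0]) house_frame();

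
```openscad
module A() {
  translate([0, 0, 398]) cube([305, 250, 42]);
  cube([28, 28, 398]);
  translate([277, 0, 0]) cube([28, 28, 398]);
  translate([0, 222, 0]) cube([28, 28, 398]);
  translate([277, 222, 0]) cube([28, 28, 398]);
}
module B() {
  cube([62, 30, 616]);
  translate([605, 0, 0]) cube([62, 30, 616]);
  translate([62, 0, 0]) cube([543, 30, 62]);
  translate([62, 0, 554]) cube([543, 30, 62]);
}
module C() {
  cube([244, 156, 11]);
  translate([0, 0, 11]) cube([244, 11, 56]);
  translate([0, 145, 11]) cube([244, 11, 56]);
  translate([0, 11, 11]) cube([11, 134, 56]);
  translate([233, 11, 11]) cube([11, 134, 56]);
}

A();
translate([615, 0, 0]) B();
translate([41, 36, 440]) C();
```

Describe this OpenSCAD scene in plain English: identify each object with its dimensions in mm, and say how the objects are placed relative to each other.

A is a four-legged stool. The seat is 305×250 mm, 42 mm thick, top at z = 440 mm. It stands on four square legs, each 28×28 mm in cross-section, from z = 0 to the seat underside, each flush with a corner of the seat.

B is a rectangular picture frame lying in the x–z plane (depth along y). The opening is 543 mm wide (x) by 492 mm tall (z), surrounded by a border 62 mm wide on all four sides. The frame is 30 mm deep and is made of two full-height vertical stiles with two horizontal rails fitted between them.

C is an open-topped rectangular box: outside dimensions 244×156×67 mm, with a uniform wall and base thickness of 11 mm. The base is a full 244×156 slab on the floor; four walls sit on top of the base. The front and back walls (the −y and +y sides) span the full width; the two side walls fit between them.

The picture frame is on the floor beside the stool on its +x side. The open box is on top of the stool.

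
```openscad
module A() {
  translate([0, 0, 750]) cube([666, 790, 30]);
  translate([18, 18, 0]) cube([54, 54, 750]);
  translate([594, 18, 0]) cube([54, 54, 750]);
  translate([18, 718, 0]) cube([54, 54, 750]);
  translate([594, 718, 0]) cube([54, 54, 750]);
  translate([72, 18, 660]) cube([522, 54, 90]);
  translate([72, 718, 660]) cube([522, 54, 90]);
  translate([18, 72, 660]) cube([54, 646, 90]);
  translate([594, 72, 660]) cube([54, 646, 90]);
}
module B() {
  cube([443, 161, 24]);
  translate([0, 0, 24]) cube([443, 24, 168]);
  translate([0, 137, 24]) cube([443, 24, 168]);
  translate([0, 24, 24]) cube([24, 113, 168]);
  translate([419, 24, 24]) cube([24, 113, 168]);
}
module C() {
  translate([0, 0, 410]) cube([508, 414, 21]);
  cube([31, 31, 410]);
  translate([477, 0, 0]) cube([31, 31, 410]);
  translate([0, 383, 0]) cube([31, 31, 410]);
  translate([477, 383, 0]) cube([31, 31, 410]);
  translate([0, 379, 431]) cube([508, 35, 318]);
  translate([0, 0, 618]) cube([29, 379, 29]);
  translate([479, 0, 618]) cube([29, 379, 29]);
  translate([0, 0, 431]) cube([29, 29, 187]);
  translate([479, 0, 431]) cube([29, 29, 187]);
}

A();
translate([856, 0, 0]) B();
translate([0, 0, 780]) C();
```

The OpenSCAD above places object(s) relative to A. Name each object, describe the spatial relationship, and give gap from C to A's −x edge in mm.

The chair's min-x is at 0; the table's min-x is 0; gap = 0 mm.

A is a table. B is an open box. C is a chair. The open box is on the floor beside the table on its +x side. The chair is on top of the table. The gap from the chair to the table's −x edge is 0 mm.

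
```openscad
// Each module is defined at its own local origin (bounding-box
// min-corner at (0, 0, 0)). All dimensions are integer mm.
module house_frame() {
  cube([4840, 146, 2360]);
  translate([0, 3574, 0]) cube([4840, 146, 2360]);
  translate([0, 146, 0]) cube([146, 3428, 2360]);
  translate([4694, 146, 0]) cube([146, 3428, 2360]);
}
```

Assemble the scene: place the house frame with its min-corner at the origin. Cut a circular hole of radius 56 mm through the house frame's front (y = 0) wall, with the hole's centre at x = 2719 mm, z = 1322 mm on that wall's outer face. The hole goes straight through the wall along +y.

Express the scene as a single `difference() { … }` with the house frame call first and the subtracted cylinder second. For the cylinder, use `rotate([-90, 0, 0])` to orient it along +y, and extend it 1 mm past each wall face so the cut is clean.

difference() {
  house_frame();
  translate([2719, -1, 1322]) rotate([-90, 0, 0]) cylinder(h = 148, r = 56);
}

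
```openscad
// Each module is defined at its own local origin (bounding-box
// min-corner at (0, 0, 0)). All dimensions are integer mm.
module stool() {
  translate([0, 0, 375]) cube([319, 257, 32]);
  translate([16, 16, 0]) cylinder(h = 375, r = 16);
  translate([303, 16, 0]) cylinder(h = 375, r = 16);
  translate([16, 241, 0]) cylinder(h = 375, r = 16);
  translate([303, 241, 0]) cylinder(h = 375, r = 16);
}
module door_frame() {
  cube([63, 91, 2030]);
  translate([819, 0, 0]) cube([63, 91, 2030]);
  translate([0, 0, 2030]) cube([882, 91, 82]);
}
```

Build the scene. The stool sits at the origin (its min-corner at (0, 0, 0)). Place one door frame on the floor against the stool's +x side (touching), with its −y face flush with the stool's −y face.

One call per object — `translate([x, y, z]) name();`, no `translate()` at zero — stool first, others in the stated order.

stool();
translate([319, 0, 0]) door_frame();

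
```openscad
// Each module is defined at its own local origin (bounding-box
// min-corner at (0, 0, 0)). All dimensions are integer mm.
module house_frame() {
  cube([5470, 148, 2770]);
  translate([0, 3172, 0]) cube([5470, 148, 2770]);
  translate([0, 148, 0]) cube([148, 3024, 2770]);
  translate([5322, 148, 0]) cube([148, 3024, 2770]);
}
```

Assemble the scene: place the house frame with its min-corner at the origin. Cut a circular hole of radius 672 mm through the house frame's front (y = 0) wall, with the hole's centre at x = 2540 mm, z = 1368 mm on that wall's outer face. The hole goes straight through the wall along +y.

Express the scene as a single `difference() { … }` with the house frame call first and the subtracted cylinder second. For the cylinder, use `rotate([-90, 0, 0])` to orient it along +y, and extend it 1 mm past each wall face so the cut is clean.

difference() {
  house_frame();
  translate([2540, -1, 1368]) rotate([-90, 0, 0]) cylinder(h = 150, r = 672);
}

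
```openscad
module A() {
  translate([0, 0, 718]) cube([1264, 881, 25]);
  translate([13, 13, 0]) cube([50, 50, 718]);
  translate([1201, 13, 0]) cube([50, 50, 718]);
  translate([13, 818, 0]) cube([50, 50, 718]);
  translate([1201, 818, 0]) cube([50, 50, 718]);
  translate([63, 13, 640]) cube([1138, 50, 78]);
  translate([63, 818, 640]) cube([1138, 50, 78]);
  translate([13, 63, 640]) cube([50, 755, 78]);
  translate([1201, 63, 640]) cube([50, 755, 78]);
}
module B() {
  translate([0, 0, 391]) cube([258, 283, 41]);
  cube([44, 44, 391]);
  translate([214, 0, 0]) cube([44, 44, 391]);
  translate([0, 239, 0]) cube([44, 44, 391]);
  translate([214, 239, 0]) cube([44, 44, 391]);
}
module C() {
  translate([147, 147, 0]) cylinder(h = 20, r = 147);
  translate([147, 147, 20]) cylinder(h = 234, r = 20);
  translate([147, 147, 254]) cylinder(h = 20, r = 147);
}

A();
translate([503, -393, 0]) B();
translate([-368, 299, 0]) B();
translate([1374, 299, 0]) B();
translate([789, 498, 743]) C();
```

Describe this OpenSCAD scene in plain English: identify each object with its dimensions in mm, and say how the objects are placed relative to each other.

A is a table with a 1264×881 mm rectangular top, 25 mm thick, top surface at z = 743 mm, supported by four 50×50 mm square legs, each inset 13 mm from the nearest pair of top edges, running from the floor. Four apron rails, 50 mm thick and 78 mm tall, run between adjacent legs with their top edges flush with the underside of the top and their outer faces flush with the legs' outer faces.

B is a four-legged stool. The seat is 258×283 mm, 41 mm thick, top at z = 432 mm. It stands on four square legs, each 44×44 mm in cross-section, from z = 0 to the seat underside, each flush with a corner of the seat.

C is a spool: two coaxial disc flanges of radius 147 mm and thickness 20 mm, joined by a core cylinder of radius 20 mm and height 234 mm. The lower flange rests on z = 0 and the three cylinders share a vertical axis.

Three stools sit around the table at the −y, −x, +x sides. The spool is on top of the table.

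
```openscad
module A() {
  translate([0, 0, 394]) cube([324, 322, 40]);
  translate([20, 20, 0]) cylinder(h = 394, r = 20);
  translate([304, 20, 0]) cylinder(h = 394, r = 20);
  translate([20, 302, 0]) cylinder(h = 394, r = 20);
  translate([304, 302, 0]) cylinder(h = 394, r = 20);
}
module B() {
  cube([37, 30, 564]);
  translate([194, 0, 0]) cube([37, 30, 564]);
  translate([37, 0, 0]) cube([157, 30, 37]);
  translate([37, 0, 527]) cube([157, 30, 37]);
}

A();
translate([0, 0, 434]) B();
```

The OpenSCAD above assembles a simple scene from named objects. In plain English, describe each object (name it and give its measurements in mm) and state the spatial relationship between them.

A is a simple wooden stool: a rectangular seat 324 mm (x) by 322 mm (y), 40 mm thick, top face at z = 434 mm, on four round legs, each 40 mm in diameter. The legs rest on z = 0, each leg's axis is inset half a diameter from the nearest pair of seat edges (so the leg's bounding box is flush with the corner).

B is a rectangular picture frame lying in the x–z plane (depth along y). The opening is 157 mm wide (x) by 490 mm tall (z), surrounded by a border 37 mm wide on all four sides. The frame is 30 mm deep and is made of two full-height vertical stiles with two horizontal rails fitted between them.

The picture frame is on top of the stool.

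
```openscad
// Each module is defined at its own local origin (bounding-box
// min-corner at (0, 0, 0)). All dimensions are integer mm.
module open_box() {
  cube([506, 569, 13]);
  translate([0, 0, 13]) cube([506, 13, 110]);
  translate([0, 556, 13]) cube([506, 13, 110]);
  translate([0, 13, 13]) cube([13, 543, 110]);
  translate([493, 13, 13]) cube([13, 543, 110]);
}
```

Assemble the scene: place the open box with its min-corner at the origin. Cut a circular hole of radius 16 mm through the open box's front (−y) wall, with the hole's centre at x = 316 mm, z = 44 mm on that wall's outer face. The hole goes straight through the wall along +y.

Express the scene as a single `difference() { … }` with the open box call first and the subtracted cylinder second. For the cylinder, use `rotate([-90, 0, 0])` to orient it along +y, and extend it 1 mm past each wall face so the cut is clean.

difference() {
  open_box();
  translate([316, -1, 44]) rotate([-90, 0, 0]) cylinder(h = 15, r = 16);
}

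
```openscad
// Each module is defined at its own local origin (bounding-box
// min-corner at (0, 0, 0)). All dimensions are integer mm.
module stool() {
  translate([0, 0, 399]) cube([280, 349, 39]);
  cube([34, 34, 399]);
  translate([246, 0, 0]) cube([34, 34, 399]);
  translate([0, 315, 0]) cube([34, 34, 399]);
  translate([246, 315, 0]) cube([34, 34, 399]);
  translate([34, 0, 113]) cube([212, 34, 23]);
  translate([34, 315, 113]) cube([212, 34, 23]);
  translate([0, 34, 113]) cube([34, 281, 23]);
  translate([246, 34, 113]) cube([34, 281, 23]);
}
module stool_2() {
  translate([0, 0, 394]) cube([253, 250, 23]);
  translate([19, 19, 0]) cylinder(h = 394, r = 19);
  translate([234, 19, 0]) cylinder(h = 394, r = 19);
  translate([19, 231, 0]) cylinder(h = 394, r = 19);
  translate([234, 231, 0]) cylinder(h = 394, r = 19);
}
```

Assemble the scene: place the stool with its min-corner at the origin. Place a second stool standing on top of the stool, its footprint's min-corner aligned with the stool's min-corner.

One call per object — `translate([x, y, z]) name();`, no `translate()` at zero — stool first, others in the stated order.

stool();
translate([0, 0, 438]) stool_2();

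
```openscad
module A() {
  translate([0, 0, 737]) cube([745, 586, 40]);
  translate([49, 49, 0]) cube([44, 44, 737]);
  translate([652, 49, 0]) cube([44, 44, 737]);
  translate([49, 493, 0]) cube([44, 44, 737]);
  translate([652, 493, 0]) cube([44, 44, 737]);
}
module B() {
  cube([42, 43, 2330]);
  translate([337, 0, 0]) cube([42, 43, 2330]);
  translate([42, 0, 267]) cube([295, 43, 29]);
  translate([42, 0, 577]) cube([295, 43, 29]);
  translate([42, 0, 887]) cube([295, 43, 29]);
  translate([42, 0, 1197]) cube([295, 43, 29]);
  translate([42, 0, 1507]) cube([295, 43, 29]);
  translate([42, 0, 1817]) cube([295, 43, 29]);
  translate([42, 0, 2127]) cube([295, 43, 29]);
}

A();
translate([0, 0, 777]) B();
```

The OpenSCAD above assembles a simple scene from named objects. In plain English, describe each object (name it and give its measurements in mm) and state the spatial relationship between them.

A is a rectangular dining table. The top is 745×586×40 mm with its upper surface at z = 777 mm. It stands on four 44×44 mm square legs, each inset 49 mm from the nearest pair of top edges, running from the floor to the underside of the top.

B is a straight ladder. Two 42×43 mm vertical rails, 2330 mm tall, stand 379 mm apart (outside-to-outside) with their front faces coplanar on the −y side. 7 rungs, each 43 mm deep and 29 mm tall, span between the inner faces of the rails, front faces flush with the rails. The lowest rung's underside is at z = 267 mm and rungs are spaced 310 mm apart (underside to underside).

The ladder is on top of the table.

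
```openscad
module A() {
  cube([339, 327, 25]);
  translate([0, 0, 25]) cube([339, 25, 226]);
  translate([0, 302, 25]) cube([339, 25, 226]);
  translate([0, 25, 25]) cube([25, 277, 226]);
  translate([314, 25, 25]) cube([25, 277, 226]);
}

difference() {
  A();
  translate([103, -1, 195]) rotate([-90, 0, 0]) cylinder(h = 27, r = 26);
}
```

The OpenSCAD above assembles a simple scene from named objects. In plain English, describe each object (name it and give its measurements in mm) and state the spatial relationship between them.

A is an open storage box with external size 339×327×251 mm and wall thickness 25 mm (the base is also 25 mm thick). The base covers the whole footprint; the four walls stand on the base, with the y-facing walls full-width and the x-facing walls fitting between their inner faces.

The open box has a circular hole of radius 26 mm through its front wall, centred at (x = 103, z = 195).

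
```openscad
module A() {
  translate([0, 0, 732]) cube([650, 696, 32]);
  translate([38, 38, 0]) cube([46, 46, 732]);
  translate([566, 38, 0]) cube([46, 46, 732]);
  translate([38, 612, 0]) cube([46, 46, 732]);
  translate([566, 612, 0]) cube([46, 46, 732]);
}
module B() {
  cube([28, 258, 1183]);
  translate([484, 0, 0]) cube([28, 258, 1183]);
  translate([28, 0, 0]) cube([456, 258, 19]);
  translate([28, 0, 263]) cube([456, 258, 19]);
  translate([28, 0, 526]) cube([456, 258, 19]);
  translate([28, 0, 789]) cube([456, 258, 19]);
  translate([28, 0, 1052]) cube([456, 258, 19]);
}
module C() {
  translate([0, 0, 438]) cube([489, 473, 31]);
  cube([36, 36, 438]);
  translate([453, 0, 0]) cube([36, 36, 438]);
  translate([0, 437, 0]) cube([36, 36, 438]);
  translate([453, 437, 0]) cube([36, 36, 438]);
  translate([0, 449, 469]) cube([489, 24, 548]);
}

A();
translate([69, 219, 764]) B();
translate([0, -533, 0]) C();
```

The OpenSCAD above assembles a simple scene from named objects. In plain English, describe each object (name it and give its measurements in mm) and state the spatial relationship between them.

A is a rectangular dining table. The top is 650×696×32 mm with its upper surface at z = 764 mm. It stands on four 46×46 mm square legs, each inset 38 mm from the nearest pair of top edges, running from the floor to the underside of the top.

B is an open bookshelf. Two side panels, each 28 mm thick, 258 mm deep and 1183 mm tall, stand 512 mm apart (outside-to-outside). Between them sit 5 shelves, each 19 mm thick and 258 mm deep, spanning the full gap between the sides. The bottom shelf rests on the floor (its underside at z = 0) and the clear gap between one shelf's top and the next shelf's underside is 244 mm.

C is a chair. The seat is a 489×473×31 mm slab with its top at z = 469 mm, on four 36×36 mm corner legs (flush with the seat edges, standing on z = 0). A flat backrest 24 mm thick, 548 mm tall, spans the full seat width and rises from the seat top along its +y edge, rear face flush with the rear of the seat.

The bookshelf is on top of the table, centred. The chair is on the floor beside the table on its −y side.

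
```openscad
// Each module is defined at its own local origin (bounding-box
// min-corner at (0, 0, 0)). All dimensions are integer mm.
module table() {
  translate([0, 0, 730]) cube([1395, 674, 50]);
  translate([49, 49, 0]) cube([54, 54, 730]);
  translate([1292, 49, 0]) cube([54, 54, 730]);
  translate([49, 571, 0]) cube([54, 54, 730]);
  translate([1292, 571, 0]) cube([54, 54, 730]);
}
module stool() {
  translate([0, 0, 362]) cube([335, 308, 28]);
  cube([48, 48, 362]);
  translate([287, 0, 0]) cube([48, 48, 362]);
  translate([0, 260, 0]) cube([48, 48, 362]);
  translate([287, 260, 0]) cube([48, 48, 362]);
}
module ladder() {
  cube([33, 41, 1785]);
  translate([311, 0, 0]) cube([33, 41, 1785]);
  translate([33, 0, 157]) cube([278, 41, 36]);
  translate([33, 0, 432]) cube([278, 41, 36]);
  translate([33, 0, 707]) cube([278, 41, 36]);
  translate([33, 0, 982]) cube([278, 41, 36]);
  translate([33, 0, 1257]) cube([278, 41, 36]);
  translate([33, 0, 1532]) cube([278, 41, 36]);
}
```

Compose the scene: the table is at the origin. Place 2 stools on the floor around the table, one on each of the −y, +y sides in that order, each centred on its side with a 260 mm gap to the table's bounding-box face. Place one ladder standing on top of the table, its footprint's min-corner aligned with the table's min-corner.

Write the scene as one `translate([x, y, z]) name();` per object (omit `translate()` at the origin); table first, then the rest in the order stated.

table();
translate([530, -568, 0]) stool();
translate([530, 934, 0]) stool();
translate([0, 0, 780]) ladder();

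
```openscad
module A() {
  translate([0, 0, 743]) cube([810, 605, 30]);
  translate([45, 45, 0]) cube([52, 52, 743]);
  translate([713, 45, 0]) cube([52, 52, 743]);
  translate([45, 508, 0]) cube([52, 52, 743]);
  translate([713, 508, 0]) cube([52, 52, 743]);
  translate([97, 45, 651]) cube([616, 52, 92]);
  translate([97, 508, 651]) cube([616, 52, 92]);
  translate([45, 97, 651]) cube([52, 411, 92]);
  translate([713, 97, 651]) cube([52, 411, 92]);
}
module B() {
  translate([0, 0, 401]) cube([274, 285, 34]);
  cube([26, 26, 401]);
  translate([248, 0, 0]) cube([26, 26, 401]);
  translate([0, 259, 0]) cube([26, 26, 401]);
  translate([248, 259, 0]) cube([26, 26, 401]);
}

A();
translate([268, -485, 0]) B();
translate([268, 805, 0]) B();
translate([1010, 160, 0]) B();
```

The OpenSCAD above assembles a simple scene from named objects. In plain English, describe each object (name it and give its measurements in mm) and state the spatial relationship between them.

A is a rectangular dining table. The top is 810×605×30 mm with its upper surface at z = 773 mm. It stands on four 52×52 mm square legs, each inset 45 mm from the nearest pair of top edges, running from the floor to the underside of the top. Four apron rails, 52 mm thick and 92 mm tall, run between adjacent legs with their top edges flush with the underside of the top and their outer faces flush with the legs' outer faces.

B is a four-legged stool. The seat is a 274×285×34 mm slab whose top surface is at z = 435 mm; four square legs, each 26×26 mm in cross-section, run from the floor (z = 0) to the underside of the seat, each flush with a corner of the seat.

Three stools sit around the table at the −y, +y, +x sides.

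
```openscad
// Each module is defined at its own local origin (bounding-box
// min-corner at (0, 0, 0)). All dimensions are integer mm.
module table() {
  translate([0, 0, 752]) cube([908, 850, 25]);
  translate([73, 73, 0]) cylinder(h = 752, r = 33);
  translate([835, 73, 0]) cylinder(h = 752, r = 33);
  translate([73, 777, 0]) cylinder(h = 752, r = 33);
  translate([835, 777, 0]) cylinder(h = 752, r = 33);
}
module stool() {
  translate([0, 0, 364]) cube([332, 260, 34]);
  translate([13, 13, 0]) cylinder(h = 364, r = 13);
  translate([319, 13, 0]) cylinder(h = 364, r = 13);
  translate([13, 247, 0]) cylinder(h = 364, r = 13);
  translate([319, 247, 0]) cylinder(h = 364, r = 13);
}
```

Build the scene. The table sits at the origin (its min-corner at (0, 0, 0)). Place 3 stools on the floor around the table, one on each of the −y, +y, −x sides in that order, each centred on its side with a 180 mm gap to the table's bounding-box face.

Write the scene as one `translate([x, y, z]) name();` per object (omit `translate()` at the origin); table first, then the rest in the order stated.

table();
translate([288, -440, 0]) stool();
translate([288, 1030, 0]) stool();
translate([-512, 295, 0]) stool();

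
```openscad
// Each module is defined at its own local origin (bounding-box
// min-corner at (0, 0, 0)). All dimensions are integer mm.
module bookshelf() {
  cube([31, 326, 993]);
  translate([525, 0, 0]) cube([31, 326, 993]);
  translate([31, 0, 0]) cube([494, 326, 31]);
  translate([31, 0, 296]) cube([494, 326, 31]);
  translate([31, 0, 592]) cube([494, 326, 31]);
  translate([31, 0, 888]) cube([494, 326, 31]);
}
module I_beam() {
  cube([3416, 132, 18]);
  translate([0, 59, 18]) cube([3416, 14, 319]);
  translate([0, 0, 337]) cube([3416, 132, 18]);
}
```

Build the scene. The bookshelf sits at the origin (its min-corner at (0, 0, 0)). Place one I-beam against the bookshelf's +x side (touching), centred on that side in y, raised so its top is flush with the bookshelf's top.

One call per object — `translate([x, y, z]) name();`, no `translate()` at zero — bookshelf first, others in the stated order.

bookshelf();
translate([556, 97, 638]) I_beam();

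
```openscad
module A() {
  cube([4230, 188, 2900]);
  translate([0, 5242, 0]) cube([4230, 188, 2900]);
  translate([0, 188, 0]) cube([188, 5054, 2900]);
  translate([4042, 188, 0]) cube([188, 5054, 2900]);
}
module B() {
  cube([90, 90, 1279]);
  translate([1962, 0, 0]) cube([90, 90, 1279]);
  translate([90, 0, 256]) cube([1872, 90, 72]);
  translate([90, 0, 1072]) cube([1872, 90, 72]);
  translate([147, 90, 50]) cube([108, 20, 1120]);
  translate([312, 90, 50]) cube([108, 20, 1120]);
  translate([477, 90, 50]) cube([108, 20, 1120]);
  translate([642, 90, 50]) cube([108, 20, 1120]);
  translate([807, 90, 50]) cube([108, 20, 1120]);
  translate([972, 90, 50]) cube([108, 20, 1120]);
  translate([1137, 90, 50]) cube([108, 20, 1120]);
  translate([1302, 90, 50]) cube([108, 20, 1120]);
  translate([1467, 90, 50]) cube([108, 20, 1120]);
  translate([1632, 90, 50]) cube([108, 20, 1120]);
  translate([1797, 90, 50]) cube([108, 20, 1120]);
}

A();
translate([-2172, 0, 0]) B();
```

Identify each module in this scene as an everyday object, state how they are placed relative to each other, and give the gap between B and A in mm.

The fence section's nearest face is 120 mm from the house frame's −x face.

A is a house frame. B is a fence section. The fence section is on the floor beside the house frame on its −x side. The gap between the fence section and the house frame is 120 mm.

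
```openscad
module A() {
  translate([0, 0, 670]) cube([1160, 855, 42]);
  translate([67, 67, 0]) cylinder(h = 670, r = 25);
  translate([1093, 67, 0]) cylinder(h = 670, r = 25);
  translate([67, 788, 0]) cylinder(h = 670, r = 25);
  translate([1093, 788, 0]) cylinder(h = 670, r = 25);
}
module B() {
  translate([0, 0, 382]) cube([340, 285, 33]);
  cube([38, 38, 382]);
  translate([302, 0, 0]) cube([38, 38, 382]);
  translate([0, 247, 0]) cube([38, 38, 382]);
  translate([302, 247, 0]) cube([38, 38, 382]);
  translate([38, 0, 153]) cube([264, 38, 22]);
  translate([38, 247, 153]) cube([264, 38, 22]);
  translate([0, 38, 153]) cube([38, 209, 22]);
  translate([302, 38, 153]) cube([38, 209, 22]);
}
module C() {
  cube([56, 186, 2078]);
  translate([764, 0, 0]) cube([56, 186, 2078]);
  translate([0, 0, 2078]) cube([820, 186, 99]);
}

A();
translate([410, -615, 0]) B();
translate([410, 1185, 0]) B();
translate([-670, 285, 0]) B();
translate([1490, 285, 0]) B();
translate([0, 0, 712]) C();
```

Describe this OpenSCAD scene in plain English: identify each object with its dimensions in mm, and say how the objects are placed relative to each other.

A is a table with a 1160×855 mm rectangular top, 42 mm thick, top surface at z = 712 mm, supported by four round legs of 50 mm diameter, each leg's bounding box inset 42 mm from the nearest pair of top edges, running from the floor.

B is a simple wooden stool: a rectangular seat 340 mm (x) by 285 mm (y), 33 mm thick, top face at z = 415 mm, on four square legs, each 38×38 mm in cross-section. The legs rest on z = 0, each flush with a corner of the seat. Four stretchers, 38 mm wide and 22 mm tall, connect adjacent legs with their undersides at z = 153 mm, each running between the inner faces of the legs it joins and aligned with the legs' outer faces on the other axis.

C is a door frame. The clear opening is 708 mm wide and 2078 mm high. Two 56 mm wide jambs, 186 mm deep, stand either side of the opening from the floor to the top of the opening. A 99 mm thick head sits across the top of both jambs, spanning the full outside width of the frame.

Four stools sit around the table at the −y, +y, −x, +x sides. The door frame is on top of the table.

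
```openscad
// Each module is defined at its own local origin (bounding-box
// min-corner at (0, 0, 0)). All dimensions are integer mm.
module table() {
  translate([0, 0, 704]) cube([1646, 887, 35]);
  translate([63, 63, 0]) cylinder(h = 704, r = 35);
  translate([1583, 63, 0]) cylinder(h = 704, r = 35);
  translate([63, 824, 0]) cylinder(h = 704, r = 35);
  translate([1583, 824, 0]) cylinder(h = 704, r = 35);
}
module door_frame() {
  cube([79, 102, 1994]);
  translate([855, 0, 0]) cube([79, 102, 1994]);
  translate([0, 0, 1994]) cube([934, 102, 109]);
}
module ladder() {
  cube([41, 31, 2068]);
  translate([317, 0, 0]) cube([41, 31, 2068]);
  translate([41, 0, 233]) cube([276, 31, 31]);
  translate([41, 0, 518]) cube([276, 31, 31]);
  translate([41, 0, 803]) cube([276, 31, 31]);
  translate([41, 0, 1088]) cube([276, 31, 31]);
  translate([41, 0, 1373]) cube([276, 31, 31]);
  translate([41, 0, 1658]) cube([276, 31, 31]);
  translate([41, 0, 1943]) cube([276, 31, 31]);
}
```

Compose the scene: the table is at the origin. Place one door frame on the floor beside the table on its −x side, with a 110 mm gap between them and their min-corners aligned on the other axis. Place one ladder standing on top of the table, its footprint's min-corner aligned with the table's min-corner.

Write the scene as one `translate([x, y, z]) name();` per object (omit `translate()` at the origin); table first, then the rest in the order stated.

table();
translate([-1044, 0, 0]) door_frame();
translate([0, 0, 739]) ladder();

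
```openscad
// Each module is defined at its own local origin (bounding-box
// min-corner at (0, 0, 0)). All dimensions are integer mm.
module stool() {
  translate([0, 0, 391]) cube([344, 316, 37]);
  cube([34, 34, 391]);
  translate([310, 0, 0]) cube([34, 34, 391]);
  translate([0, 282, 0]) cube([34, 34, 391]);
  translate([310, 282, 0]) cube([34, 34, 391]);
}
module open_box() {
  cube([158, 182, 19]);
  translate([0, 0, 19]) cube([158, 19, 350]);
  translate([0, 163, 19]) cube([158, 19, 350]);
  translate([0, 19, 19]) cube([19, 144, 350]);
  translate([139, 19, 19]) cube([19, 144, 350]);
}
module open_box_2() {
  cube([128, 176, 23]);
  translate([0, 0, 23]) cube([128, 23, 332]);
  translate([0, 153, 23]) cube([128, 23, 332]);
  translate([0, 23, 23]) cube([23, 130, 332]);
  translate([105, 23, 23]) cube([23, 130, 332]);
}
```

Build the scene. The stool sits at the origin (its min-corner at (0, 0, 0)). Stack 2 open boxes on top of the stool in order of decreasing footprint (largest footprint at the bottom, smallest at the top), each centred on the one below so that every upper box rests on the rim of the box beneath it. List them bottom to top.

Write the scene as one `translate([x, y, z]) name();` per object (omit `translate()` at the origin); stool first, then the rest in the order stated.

stool();
translate([93, 67, 428]) open_box();
translate([108, 70, 797]) open_box_2();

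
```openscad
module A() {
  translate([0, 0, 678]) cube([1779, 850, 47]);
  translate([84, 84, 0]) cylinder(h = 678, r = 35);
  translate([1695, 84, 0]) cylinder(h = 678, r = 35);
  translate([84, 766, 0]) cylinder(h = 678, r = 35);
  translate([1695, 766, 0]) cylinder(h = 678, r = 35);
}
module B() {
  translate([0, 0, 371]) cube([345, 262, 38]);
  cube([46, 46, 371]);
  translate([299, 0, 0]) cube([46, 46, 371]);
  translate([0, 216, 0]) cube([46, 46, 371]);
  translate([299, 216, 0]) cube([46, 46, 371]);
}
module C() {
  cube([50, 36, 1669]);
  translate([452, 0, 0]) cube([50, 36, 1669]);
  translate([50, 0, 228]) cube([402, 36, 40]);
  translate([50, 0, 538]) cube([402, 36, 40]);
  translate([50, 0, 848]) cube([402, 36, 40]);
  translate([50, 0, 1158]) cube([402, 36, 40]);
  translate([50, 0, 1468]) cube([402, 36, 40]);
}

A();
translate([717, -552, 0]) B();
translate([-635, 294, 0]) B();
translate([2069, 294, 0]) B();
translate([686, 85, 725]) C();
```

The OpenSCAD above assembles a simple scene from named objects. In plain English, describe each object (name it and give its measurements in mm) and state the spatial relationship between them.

A is a rectangular dining table. The top is 1779×850×47 mm with its upper surface at z = 725 mm. It stands on four round legs of 70 mm diameter, each leg's bounding box inset 49 mm from the nearest pair of top edges, running from the floor to the underside of the top.

B is a simple wooden stool: a rectangular seat 345 mm (x) by 262 mm (y), 38 mm thick, top face at z = 409 mm, on four square legs, each 46×46 mm in cross-section. The legs rest on z = 0, each flush with a corner of the seat.

C is a straight ladder. Two 50×36 mm vertical rails, 1669 mm tall, stand 502 mm apart (outside-to-outside) with their front faces coplanar on the −y side. 5 rungs, each 36 mm deep and 40 mm tall, span between the inner faces of the rails, front faces flush with the rails. The lowest rung's underside is at z = 228 mm and rungs are spaced 310 mm apart (underside to underside).

Three stools sit around the table at the −y, −x, +x sides. The ladder is on top of the table.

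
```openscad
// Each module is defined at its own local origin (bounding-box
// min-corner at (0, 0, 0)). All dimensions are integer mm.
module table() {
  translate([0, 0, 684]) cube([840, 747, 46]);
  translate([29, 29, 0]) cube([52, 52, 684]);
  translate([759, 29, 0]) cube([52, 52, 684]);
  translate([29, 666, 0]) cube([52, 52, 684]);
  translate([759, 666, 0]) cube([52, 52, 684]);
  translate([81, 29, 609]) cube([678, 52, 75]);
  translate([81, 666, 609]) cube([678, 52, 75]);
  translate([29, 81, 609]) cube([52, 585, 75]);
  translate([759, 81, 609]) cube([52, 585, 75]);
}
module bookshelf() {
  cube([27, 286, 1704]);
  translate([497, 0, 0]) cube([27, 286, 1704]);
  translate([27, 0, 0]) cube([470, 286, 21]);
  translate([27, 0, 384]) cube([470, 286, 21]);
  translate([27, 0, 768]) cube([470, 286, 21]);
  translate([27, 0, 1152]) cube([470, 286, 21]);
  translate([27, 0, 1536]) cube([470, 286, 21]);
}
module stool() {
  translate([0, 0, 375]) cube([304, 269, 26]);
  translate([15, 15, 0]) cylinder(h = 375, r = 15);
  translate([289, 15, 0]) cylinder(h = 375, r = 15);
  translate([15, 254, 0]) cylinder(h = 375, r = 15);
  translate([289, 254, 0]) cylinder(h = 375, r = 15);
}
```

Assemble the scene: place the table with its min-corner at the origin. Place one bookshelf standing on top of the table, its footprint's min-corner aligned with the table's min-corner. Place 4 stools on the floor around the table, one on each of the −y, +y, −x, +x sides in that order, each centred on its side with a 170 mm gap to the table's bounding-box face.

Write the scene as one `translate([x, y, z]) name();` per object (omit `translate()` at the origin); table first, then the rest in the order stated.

table();
translate([0, 0, 730]) bookshelf();
translate([268, -439, 0]) stool();
translate([268, 917, 0]) stool();
translate([-474, 239, 0]) stool();
translate([1010, 239, 0]) stool();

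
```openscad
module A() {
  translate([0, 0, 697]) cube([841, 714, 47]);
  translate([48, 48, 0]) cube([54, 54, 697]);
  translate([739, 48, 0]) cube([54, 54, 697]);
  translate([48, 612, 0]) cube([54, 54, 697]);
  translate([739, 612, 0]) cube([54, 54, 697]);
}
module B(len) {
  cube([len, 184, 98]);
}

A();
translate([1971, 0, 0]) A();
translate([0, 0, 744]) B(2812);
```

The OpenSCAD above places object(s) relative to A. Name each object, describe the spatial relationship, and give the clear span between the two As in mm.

A is a table. B is a beam. A beam spans the tops of two tables. The clear span between the two tables is 1130 mm.

Second table starts at x = 1971; first ends at x = 841; clear span = 1971 − 841 = 1130 mm.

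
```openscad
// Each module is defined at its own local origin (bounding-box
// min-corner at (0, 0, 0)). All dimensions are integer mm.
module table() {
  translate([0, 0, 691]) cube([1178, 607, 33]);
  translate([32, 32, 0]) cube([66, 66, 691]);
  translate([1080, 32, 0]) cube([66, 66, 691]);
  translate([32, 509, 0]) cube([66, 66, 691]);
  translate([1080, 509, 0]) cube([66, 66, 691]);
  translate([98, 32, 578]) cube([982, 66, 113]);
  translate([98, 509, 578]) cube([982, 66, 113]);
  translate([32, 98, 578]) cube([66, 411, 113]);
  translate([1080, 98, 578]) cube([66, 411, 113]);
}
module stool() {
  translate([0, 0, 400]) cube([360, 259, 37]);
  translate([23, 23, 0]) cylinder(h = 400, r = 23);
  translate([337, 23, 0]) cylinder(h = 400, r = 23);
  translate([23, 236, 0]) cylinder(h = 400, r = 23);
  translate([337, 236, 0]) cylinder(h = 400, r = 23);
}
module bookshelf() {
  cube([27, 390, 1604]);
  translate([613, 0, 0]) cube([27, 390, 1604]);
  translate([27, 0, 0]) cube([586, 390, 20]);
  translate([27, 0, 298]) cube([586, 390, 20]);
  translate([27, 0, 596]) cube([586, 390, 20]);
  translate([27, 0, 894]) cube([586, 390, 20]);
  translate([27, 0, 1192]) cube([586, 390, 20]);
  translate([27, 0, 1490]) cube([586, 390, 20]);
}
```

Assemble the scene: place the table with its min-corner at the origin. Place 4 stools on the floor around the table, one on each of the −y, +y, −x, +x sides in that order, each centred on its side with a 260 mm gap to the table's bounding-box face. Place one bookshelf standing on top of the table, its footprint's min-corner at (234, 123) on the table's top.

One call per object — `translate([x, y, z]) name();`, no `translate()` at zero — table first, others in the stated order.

table();
translate([409, -519, 0]) stool();
translate([409, 867, 0]) stool();
translate([-620, 174, 0]) stool();
translate([1438, 174, 0]) stool();
translate([234, 123, 724]) bookshelf();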